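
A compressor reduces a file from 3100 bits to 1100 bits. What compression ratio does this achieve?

Compression ratio = Original / Compressed
= 3100 / 1100 = 2.82:1


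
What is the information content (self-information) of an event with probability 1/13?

Information content I(x) = -log₂(p(x))
I = -log₂(1/13) = -log₂(0.0769)
I = 3.7004 bits


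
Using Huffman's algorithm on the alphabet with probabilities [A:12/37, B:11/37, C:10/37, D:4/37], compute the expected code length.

Huffman tree construction:
Combine smallest probabilities repeatedly
Resulting codes:
  A: 11 (length 2)
  B: 10 (length 2)
  C: 01 (length 2)
  D: 00 (length 2)
Average length = Σ p(s) × length(s) = 2.0000 bits


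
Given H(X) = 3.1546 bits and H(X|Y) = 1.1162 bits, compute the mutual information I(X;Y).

I(X;Y) = H(X) - H(X|Y)
I(X;Y) = 3.1546 - 1.1162 = 2.0384 bits


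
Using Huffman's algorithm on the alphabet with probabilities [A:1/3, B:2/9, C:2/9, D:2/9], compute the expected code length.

Huffman tree construction:
Combine smallest probabilities repeatedly
Resulting codes:
  A: 11 (length 2)
  B: 00 (length 2)
  C: 01 (length 2)
  D: 10 (length 2)
Average length = Σ p(s) × length(s) = 2.0000 bits


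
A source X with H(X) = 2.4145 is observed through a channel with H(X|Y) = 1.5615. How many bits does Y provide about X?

I(X;Y) = H(X) - H(X|Y)
I(X;Y) = 2.4145 - 1.5615 = 0.853 bits


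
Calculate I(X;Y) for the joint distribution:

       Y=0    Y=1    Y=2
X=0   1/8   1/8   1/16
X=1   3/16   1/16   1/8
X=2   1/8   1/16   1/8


H(X) = 1.5794, H(Y) = 1.5462, H(X,Y) = 3.0778
I(X;Y) = H(X) + H(Y) - H(X,Y) = 0.0478 bits


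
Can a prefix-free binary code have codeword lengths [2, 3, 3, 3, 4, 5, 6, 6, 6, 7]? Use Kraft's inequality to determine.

Kraft inequality: Σ 2^(-l_i) ≤ 1 for prefix-free code
Calculating: 2^(-2) + 2^(-3) + 2^(-3) + 2^(-3) + 2^(-4) + 2^(-5) + 2^(-6) + 2^(-6) + 2^(-6) + 2^(-7)
= 0.25 + 0.125 + 0.125 + 0.125 + 0.0625 + 0.03125 + 0.015625 + 0.015625 + 0.015625 + 0.0078125
= 0.7734
Since 0.7734 ≤ 1, prefix-free code exists


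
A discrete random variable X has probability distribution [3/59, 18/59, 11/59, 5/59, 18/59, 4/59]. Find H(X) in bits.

H(X) = -Σ p(x) log₂ p(x)
  -3/59 × log₂(3/59) = 0.2185
  -18/59 × log₂(18/59) = 0.5225
  -11/59 × log₂(11/59) = 0.4518
  -5/59 × log₂(5/59) = 0.3018
  -18/59 × log₂(18/59) = 0.5225
  -4/59 × log₂(4/59) = 0.2632
H(X) = 2.2803 bits


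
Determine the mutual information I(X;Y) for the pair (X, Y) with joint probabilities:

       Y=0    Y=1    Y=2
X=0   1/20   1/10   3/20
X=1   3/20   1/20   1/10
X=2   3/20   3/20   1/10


H(X) = 1.5710, H(Y) = 1.5813, H(X,Y) = 3.0710
I(X;Y) = H(X) + H(Y) - H(X,Y) = 0.0813 bits


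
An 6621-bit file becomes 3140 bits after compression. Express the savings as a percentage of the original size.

Space savings = (1 - Compressed/Original) × 100%
= (1 - 3140/6621) × 100%
= 52.58%


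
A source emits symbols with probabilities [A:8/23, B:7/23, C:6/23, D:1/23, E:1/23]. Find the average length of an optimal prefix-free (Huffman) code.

Huffman tree construction:
Combine smallest probabilities repeatedly
Resulting codes:
  A: 11 (length 2)
  B: 10 (length 2)
  C: 01 (length 2)
  D: 000 (length 3)
  E: 001 (length 3)
Average length = Σ p(s) × length(s) = 2.0870 bits


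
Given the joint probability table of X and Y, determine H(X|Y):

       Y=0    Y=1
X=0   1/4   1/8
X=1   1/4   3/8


H(X|Y) = Σ_y p(y) H(X|Y=y)
  p(Y=0) = 1/2, H(X|Y=0) = 1.0000
  p(Y=1) = 1/2, H(X|Y=1) = 0.8113
H(X|Y) = 0.5000×1.0000 + 0.5000×0.8113 = 0.9056 bits


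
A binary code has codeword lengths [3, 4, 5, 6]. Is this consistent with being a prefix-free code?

Kraft inequality: Σ 2^(-l_i) ≤ 1 for prefix-free code
Calculating: 2^(-3) + 2^(-4) + 2^(-5) + 2^(-6)
= 0.125 + 0.0625 + 0.03125 + 0.015625
= 0.2344
Since 0.2344 ≤ 1, prefix-free code exists


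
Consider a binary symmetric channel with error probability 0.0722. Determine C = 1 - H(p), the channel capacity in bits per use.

For BSC with error probability p:
C = 1 - H(p) where H(p) is binary entropy
H(0.0722) = -0.0722 × log₂(0.0722) - 0.9278 × log₂(0.9278)
H(p) = 0.3741
C = 1 - 0.3741 = 0.6259 bits/use


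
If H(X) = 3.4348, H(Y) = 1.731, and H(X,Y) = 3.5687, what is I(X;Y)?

I(X;Y) = H(X) + H(Y) - H(X,Y)
I(X;Y) = 3.4348 + 1.731 - 3.5687 = 1.5971 bits


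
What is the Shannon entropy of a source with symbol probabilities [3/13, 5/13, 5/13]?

H(X) = -Σ p(x) log₂ p(x)
  -3/13 × log₂(3/13) = 0.4882
  -5/13 × log₂(5/13) = 0.5302
  -5/13 × log₂(5/13) = 0.5302
H(X) = 1.5486 bits


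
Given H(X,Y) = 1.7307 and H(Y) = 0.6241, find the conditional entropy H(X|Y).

Chain rule: H(X,Y) = H(X|Y) + H(Y)
H(X|Y) = H(X,Y) - H(Y) = 1.7307 - 0.6241 = 1.1066 bits


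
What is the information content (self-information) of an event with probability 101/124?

Information content I(x) = -log₂(p(x))
I = -log₂(101/124) = -log₂(0.8145)
I = 0.2960 bits


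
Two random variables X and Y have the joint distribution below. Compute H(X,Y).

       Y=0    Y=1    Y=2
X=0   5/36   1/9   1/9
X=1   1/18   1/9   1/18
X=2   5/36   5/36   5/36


H(X,Y) = -Σ p(x,y) log₂ p(x,y)
  p(0,0)=5/36: -0.1389 × log₂(0.1389) = 0.3956
  p(0,1)=1/9: -0.1111 × log₂(0.1111) = 0.3522
  p(0,2)=1/9: -0.1111 × log₂(0.1111) = 0.3522
  p(1,0)=1/18: -0.0556 × log₂(0.0556) = 0.2317
  p(1,1)=1/9: -0.1111 × log₂(0.1111) = 0.3522
  p(1,2)=1/18: -0.0556 × log₂(0.0556) = 0.2317
  p(2,0)=5/36: -0.1389 × log₂(0.1389) = 0.3956
  p(2,1)=5/36: -0.1389 × log₂(0.1389) = 0.3956
  p(2,2)=5/36: -0.1389 × log₂(0.1389) = 0.3956
H(X,Y) = 3.1022 bits


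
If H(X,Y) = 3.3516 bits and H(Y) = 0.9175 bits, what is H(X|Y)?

Chain rule: H(X,Y) = H(X|Y) + H(Y)
H(X|Y) = H(X,Y) - H(Y) = 3.3516 - 0.9175 = 2.4341 bits


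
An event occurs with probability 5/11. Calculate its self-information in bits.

Information content I(x) = -log₂(p(x))
I = -log₂(5/11) = -log₂(0.4545)
I = 1.1375 bits


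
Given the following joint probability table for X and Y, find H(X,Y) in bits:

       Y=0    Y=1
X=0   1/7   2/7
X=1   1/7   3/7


H(X,Y) = -Σ p(x,y) log₂ p(x,y)
  p(0,0)=1/7: -0.1429 × log₂(0.1429) = 0.4011
  p(0,1)=2/7: -0.2857 × log₂(0.2857) = 0.5164
  p(1,0)=1/7: -0.1429 × log₂(0.1429) = 0.4011
  p(1,1)=3/7: -0.4286 × log₂(0.4286) = 0.5239
H(X,Y) = 1.8424 bits


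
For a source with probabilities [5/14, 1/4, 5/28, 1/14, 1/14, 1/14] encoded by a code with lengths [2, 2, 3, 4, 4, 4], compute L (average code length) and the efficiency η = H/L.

Average length L = Σ p_i × l_i = 2.6071 bits
Entropy H = 2.2902 bits
Efficiency η = H/L × 100% = 87.84%


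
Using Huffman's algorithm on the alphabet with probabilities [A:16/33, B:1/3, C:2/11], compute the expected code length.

Huffman tree construction:
Combine smallest probabilities repeatedly
Resulting codes:
  A: 0 (length 1)
  B: 11 (length 2)
  C: 10 (length 2)
Average length = Σ p(s) × length(s) = 1.5152 bits


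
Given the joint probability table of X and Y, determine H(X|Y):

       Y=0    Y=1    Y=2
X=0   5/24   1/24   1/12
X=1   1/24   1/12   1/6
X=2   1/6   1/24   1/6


H(X|Y) = Σ_y p(y) H(X|Y=y)
  p(Y=0) = 5/12, H(X|Y=0) = 1.3610
  p(Y=1) = 1/6, H(X|Y=1) = 1.5000
  p(Y=2) = 5/12, H(X|Y=2) = 1.5219
H(X|Y) = 0.4167×1.3610 + 0.1667×1.5000 + 0.4167×1.5219 = 1.4512 bits


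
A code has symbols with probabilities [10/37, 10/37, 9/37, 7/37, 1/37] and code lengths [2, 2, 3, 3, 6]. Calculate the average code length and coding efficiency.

Average length L = Σ p_i × l_i = 2.5405 bits
Entropy H = 2.1116 bits
Efficiency η = H/L × 100% = 83.12%


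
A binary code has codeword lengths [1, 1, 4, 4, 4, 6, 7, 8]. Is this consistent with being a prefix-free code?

Kraft inequality: Σ 2^(-l_i) ≤ 1 for prefix-free code
Calculating: 2^(-1) + 2^(-1) + 2^(-4) + 2^(-4) + 2^(-4) + 2^(-6) + 2^(-7) + 2^(-8)
= 0.5 + 0.5 + 0.0625 + 0.0625 + 0.0625 + 0.015625 + 0.0078125 + 0.00390625
= 1.2148
Since 1.2148 > 1, prefix-free code does not exist


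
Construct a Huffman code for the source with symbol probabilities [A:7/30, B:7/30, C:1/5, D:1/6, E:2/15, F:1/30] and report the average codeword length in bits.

Huffman tree construction:
Combine smallest probabilities repeatedly
Resulting codes:
  A: 01 (length 2)
  B: 10 (length 2)
  C: 00 (length 2)
  D: 110 (length 3)
  E: 1111 (length 4)
  F: 1110 (length 4)
Average length = Σ p(s) × length(s) = 2.5000 bits


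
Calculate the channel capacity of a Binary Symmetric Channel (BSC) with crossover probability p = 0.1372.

For BSC with error probability p:
C = 1 - H(p) where H(p) is binary entropy
H(0.1372) = -0.1372 × log₂(0.1372) - 0.8628 × log₂(0.8628)
H(p) = 0.5769
C = 1 - 0.5769 = 0.4231 bits/use


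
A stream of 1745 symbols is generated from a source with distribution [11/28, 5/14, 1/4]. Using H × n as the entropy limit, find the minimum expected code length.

Entropy H = 1.5601 bits/symbol
Minimum bits = H × n = 1.5601 × 1745
= 2722.29 bits


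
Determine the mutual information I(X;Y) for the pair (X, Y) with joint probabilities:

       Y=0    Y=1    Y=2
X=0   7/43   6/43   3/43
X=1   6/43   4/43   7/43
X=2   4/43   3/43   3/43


H(X) = 1.5494, H(Y) = 1.5728, H(X,Y) = 3.0870
I(X;Y) = H(X) + H(Y) - H(X,Y) = 0.0352 bits


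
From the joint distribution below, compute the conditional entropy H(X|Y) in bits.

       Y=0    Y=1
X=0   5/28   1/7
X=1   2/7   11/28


H(X|Y) = Σ_y p(y) H(X|Y=y)
  p(Y=0) = 13/28, H(X|Y=0) = 0.9612
  p(Y=1) = 15/28, H(X|Y=1) = 0.8366
H(X|Y) = 0.4643×0.9612 + 0.5357×0.8366 = 0.8945 bits


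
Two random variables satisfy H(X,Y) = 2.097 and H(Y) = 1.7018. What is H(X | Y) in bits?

Chain rule: H(X,Y) = H(X|Y) + H(Y)
H(X|Y) = H(X,Y) - H(Y) = 2.097 - 1.7018 = 0.3952 bits


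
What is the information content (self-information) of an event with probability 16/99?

Information content I(x) = -log₂(p(x))
I = -log₂(16/99) = -log₂(0.1616)
I = 2.6294 bits


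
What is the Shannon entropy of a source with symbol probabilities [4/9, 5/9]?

H(X) = -Σ p(x) log₂ p(x)
  -4/9 × log₂(4/9) = 0.5200
  -5/9 × log₂(5/9) = 0.4711
H(X) = 0.9911 bits


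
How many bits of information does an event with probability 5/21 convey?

Information content I(x) = -log₂(p(x))
I = -log₂(5/21) = -log₂(0.2381)
I = 2.0704 bits


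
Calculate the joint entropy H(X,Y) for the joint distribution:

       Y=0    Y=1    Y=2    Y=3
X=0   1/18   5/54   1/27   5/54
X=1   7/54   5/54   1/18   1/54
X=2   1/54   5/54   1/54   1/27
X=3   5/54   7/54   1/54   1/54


H(X,Y) = -Σ p(x,y) log₂ p(x,y)
  p(0,0)=1/18: -0.0556 × log₂(0.0556) = 0.2317
  p(0,1)=5/54: -0.0926 × log₂(0.0926) = 0.3179
  p(0,2)=1/27: -0.0370 × log₂(0.0370) = 0.1761
  p(0,3)=5/54: -0.0926 × log₂(0.0926) = 0.3179
  p(1,0)=7/54: -0.1296 × log₂(0.1296) = 0.3821
  p(1,1)=5/54: -0.0926 × log₂(0.0926) = 0.3179
  p(1,2)=1/18: -0.0556 × log₂(0.0556) = 0.2317
  p(1,3)=1/54: -0.0185 × log₂(0.0185) = 0.1066
  p(2,0)=1/54: -0.0185 × log₂(0.0185) = 0.1066
  p(2,1)=5/54: -0.0926 × log₂(0.0926) = 0.3179
  p(2,2)=1/54: -0.0185 × log₂(0.0185) = 0.1066
  p(2,3)=1/27: -0.0370 × log₂(0.0370) = 0.1761
  p(3,0)=5/54: -0.0926 × log₂(0.0926) = 0.3179
  p(3,1)=7/54: -0.1296 × log₂(0.1296) = 0.3821
  p(3,2)=1/54: -0.0185 × log₂(0.0185) = 0.1066
  p(3,3)=1/54: -0.0185 × log₂(0.0185) = 0.1066
H(X,Y) = 3.7019 bits


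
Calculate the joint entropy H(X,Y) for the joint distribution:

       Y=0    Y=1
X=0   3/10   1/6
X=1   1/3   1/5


H(X,Y) = -Σ p(x,y) log₂ p(x,y)
  p(0,0)=3/10: -0.3000 × log₂(0.3000) = 0.5211
  p(0,1)=1/6: -0.1667 × log₂(0.1667) = 0.4308
  p(1,0)=1/3: -0.3333 × log₂(0.3333) = 0.5283
  p(1,1)=1/5: -0.2000 × log₂(0.2000) = 0.4644
H(X,Y) = 1.9446 bits


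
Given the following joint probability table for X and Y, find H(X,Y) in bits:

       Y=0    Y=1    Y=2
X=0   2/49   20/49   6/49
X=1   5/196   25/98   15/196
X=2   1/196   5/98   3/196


H(X,Y) = -Σ p(x,y) log₂ p(x,y)
  p(0,0)=2/49: -0.0408 × log₂(0.0408) = 0.1884
  p(0,1)=20/49: -0.4082 × log₂(0.4082) = 0.5277
  p(0,2)=6/49: -0.1224 × log₂(0.1224) = 0.3710
  p(1,0)=5/196: -0.0255 × log₂(0.0255) = 0.1350
  p(1,1)=25/98: -0.2551 × log₂(0.2551) = 0.5028
  p(1,2)=15/196: -0.0765 × log₂(0.0765) = 0.2838
  p(2,0)=1/196: -0.0051 × log₂(0.0051) = 0.0389
  p(2,1)=5/98: -0.0510 × log₂(0.0510) = 0.2190
  p(2,2)=3/196: -0.0153 × log₂(0.0153) = 0.0923
H(X,Y) = 2.3587 bits


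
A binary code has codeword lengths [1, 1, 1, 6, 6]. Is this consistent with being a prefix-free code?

Kraft inequality: Σ 2^(-l_i) ≤ 1 for prefix-free code
Calculating: 2^(-1) + 2^(-1) + 2^(-1) + 2^(-6) + 2^(-6)
= 0.5 + 0.5 + 0.5 + 0.015625 + 0.015625
= 1.5312
Since 1.5312 > 1, prefix-free code does not exist


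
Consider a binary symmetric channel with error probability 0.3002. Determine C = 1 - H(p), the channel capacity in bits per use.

For BSC with error probability p:
C = 1 - H(p) where H(p) is binary entropy
H(0.3002) = -0.3002 × log₂(0.3002) - 0.6998 × log₂(0.6998)
H(p) = 0.8815
C = 1 - 0.8815 = 0.1185 bits/use


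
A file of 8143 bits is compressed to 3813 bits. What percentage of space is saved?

Space savings = (1 - Compressed/Original) × 100%
= (1 - 3813/8143) × 100%
= 53.17%


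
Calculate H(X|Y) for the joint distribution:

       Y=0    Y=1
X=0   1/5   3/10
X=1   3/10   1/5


H(X|Y) = Σ_y p(y) H(X|Y=y)
  p(Y=0) = 1/2, H(X|Y=0) = 0.9710
  p(Y=1) = 1/2, H(X|Y=1) = 0.9710
H(X|Y) = 0.5000×0.9710 + 0.5000×0.9710 = 0.9710 bits


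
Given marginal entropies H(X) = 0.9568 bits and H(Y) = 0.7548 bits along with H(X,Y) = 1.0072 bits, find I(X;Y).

I(X;Y) = H(X) + H(Y) - H(X,Y)
I(X;Y) = 0.9568 + 0.7548 - 1.0072 = 0.7044 bits


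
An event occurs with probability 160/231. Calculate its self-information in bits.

Information content I(x) = -log₂(p(x))
I = -log₂(160/231) = -log₂(0.6926)
I = 0.5298 bits


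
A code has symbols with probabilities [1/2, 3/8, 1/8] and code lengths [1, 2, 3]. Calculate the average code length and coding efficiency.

Average length L = Σ p_i × l_i = 1.6250 bits
Entropy H = 1.4056 bits
Efficiency η = H/L × 100% = 86.50%


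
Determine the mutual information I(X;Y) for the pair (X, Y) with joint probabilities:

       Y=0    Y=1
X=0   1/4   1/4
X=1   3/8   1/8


H(X) = 1.0000, H(Y) = 0.9544, H(X,Y) = 1.9056
I(X;Y) = H(X) + H(Y) - H(X,Y) = 0.0488 bits


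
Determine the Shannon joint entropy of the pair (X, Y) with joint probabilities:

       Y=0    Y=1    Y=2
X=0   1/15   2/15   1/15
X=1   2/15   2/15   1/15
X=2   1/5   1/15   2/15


H(X,Y) = -Σ p(x,y) log₂ p(x,y)
  p(0,0)=1/15: -0.0667 × log₂(0.0667) = 0.2605
  p(0,1)=2/15: -0.1333 × log₂(0.1333) = 0.3876
  p(0,2)=1/15: -0.0667 × log₂(0.0667) = 0.2605
  p(1,0)=2/15: -0.1333 × log₂(0.1333) = 0.3876
  p(1,1)=2/15: -0.1333 × log₂(0.1333) = 0.3876
  p(1,2)=1/15: -0.0667 × log₂(0.0667) = 0.2605
  p(2,0)=1/5: -0.2000 × log₂(0.2000) = 0.4644
  p(2,1)=1/15: -0.0667 × log₂(0.0667) = 0.2605
  p(2,2)=2/15: -0.1333 × log₂(0.1333) = 0.3876
H(X,Y) = 3.0566 bits


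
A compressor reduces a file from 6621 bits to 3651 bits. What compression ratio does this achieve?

Compression ratio = Original / Compressed
= 6621 / 3651 = 1.81:1


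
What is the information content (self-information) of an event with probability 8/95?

Information content I(x) = -log₂(p(x))
I = -log₂(8/95) = -log₂(0.0842)
I = 3.5699 bits


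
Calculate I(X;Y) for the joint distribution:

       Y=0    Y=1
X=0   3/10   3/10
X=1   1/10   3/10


H(X) = 0.9710, H(Y) = 0.9710, H(X,Y) = 1.8955
I(X;Y) = H(X) + H(Y) - H(X,Y) = 0.0464 bits


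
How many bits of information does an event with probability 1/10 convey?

Information content I(x) = -log₂(p(x))
I = -log₂(1/10) = -log₂(0.1000)
I = 3.3219 bits


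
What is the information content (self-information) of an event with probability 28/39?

Information content I(x) = -log₂(p(x))
I = -log₂(28/39) = -log₂(0.7179)
I = 0.4780 bits


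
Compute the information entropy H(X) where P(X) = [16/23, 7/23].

H(X) = -Σ p(x) log₂ p(x)
  -16/23 × log₂(16/23) = 0.3642
  -7/23 × log₂(7/23) = 0.5223
H(X) = 0.8865 bits


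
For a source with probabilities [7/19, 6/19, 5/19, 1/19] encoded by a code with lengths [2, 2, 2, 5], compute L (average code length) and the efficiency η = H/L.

Average length L = Σ p_i × l_i = 2.1579 bits
Entropy H = 1.7863 bits
Efficiency η = H/L × 100% = 82.78%


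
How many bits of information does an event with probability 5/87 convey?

Information content I(x) = -log₂(p(x))
I = -log₂(5/87) = -log₂(0.0575)
I = 4.1210 bits


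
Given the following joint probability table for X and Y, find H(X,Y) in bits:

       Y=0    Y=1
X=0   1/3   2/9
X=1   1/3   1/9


H(X,Y) = -Σ p(x,y) log₂ p(x,y)
  p(0,0)=1/3: -0.3333 × log₂(0.3333) = 0.5283
  p(0,1)=2/9: -0.2222 × log₂(0.2222) = 0.4822
  p(1,0)=1/3: -0.3333 × log₂(0.3333) = 0.5283
  p(1,1)=1/9: -0.1111 × log₂(0.1111) = 0.3522
H(X,Y) = 1.8911 bits


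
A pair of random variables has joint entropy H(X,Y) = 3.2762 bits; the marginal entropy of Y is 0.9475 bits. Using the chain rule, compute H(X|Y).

Chain rule: H(X,Y) = H(X|Y) + H(Y)
H(X|Y) = H(X,Y) - H(Y) = 3.2762 - 0.9475 = 2.3287 bits


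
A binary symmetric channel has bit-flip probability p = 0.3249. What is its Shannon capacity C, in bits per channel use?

For BSC with error probability p:
C = 1 - H(p) where H(p) is binary entropy
H(0.3249) = -0.3249 × log₂(0.3249) - 0.6751 × log₂(0.6751)
H(p) = 0.9096
C = 1 - 0.9096 = 0.0904 bits/use


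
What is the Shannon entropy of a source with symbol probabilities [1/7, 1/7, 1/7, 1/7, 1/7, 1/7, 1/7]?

H(X) = -Σ p(x) log₂ p(x)
  -1/7 × log₂(1/7) = 0.4011
  -1/7 × log₂(1/7) = 0.4011
  -1/7 × log₂(1/7) = 0.4011
  -1/7 × log₂(1/7) = 0.4011
  -1/7 × log₂(1/7) = 0.4011
  -1/7 × log₂(1/7) = 0.4011
  -1/7 × log₂(1/7) = 0.4011
H(X) = 2.8074 bits


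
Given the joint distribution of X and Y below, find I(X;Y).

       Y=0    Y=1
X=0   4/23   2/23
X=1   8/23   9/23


H(X) = 0.8281, H(Y) = 0.9986, H(X,Y) = 1.8049
I(X;Y) = H(X) + H(Y) - H(X,Y) = 0.0218 bits


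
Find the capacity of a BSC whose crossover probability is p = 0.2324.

For BSC with error probability p:
C = 1 - H(p) where H(p) is binary entropy
H(0.2324) = -0.2324 × log₂(0.2324) - 0.7676 × log₂(0.7676)
H(p) = 0.7822
C = 1 - 0.7822 = 0.2178 bits/use


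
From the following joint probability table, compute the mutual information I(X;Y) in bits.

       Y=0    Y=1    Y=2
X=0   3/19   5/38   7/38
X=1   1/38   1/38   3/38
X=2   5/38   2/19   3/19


H(X) = 1.4250, H(Y) = 1.5574, H(X,Y) = 2.9678
I(X;Y) = H(X) + H(Y) - H(X,Y) = 0.0146 bits


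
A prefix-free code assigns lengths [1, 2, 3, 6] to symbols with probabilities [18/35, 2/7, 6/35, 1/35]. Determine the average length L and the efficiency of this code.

Average length L = Σ p_i × l_i = 1.7714 bits
Entropy H = 1.5925 bits
Efficiency η = H/L × 100% = 89.90%


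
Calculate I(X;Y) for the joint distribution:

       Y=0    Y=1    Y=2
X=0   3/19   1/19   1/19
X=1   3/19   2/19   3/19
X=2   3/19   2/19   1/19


H(X) = 1.5574, H(Y) = 1.5243, H(X,Y) = 3.0364
I(X;Y) = H(X) + H(Y) - H(X,Y) = 0.0454 bits


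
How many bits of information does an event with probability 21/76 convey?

Information content I(x) = -log₂(p(x))
I = -log₂(21/76) = -log₂(0.2763)
I = 1.8556 bits


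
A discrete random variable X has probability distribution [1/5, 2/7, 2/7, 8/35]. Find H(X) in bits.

H(X) = -Σ p(x) log₂ p(x)
  -1/5 × log₂(1/5) = 0.4644
  -2/7 × log₂(2/7) = 0.5164
  -2/7 × log₂(2/7) = 0.5164
  -8/35 × log₂(8/35) = 0.4867
H(X) = 1.9839 bits


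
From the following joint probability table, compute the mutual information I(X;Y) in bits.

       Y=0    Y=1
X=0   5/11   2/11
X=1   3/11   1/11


H(X) = 0.9457, H(Y) = 0.8454, H(X,Y) = 1.7899
I(X;Y) = H(X) + H(Y) - H(X,Y) = 0.0011 bits


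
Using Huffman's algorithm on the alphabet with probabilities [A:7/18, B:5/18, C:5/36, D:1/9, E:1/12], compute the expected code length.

Huffman tree construction:
Combine smallest probabilities repeatedly
Resulting codes:
  A: 0 (length 1)
  B: 10 (length 2)
  C: 110 (length 3)
  D: 1111 (length 4)
  E: 1110 (length 4)
Average length = Σ p(s) × length(s) = 2.1389 bits


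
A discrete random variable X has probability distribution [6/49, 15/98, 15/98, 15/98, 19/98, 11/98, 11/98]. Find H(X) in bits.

H(X) = -Σ p(x) log₂ p(x)
  -6/49 × log₂(6/49) = 0.3710
  -15/98 × log₂(15/98) = 0.4145
  -15/98 × log₂(15/98) = 0.4145
  -15/98 × log₂(15/98) = 0.4145
  -19/98 × log₂(19/98) = 0.4589
  -11/98 × log₂(11/98) = 0.3542
  -11/98 × log₂(11/98) = 0.3542
H(X) = 2.7816 bits


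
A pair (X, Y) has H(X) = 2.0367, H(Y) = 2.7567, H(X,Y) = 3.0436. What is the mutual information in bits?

I(X;Y) = H(X) + H(Y) - H(X,Y)
I(X;Y) = 2.0367 + 2.7567 - 3.0436 = 1.7498 bits


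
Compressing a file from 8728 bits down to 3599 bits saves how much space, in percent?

Space savings = (1 - Compressed/Original) × 100%
= (1 - 3599/8728) × 100%
= 58.76%


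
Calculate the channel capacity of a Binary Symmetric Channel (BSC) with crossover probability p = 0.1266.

For BSC with error probability p:
C = 1 - H(p) where H(p) is binary entropy
H(0.1266) = -0.1266 × log₂(0.1266) - 0.8734 × log₂(0.8734)
H(p) = 0.5480
C = 1 - 0.5480 = 0.4520 bits/use


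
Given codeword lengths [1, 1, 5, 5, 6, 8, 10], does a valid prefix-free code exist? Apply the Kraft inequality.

Kraft inequality: Σ 2^(-l_i) ≤ 1 for prefix-free code
Calculating: 2^(-1) + 2^(-1) + 2^(-5) + 2^(-5) + 2^(-6) + 2^(-8) + 2^(-10)
= 0.5 + 0.5 + 0.03125 + 0.03125 + 0.015625 + 0.00390625 + 0.0009765625
= 1.0830
Since 1.0830 > 1, prefix-free code does not exist


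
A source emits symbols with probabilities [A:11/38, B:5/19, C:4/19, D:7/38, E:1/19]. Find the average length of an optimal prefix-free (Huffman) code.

Huffman tree construction:
Combine smallest probabilities repeatedly
Resulting codes:
  A: 11 (length 2)
  B: 10 (length 2)
  C: 00 (length 2)
  D: 011 (length 3)
  E: 010 (length 3)
Average length = Σ p(s) × length(s) = 2.2368 bits


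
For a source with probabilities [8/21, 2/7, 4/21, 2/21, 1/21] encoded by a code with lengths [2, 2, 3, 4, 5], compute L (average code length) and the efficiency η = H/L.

Average length L = Σ p_i × l_i = 2.5238 bits
Entropy H = 2.0347 bits
Efficiency η = H/L × 100% = 80.62%


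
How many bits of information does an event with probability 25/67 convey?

Information content I(x) = -log₂(p(x))
I = -log₂(25/67) = -log₂(0.3731)
I = 1.4222 bits


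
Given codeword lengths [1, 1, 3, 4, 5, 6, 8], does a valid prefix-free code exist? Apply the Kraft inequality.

Kraft inequality: Σ 2^(-l_i) ≤ 1 for prefix-free code
Calculating: 2^(-1) + 2^(-1) + 2^(-3) + 2^(-4) + 2^(-5) + 2^(-6) + 2^(-8)
= 0.5 + 0.5 + 0.125 + 0.0625 + 0.03125 + 0.015625 + 0.00390625
= 1.2383
Since 1.2383 > 1, prefix-free code does not exist


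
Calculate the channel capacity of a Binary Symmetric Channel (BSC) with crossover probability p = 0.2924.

For BSC with error probability p:
C = 1 - H(p) where H(p) is binary entropy
H(0.2924) = -0.2924 × log₂(0.2924) - 0.7076 × log₂(0.7076)
H(p) = 0.8718
C = 1 - 0.8718 = 0.1282 bits/use


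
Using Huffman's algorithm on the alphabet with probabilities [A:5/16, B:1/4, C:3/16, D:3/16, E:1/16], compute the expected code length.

Huffman tree construction:
Combine smallest probabilities repeatedly
Resulting codes:
  A: 11 (length 2)
  B: 01 (length 2)
  C: 101 (length 3)
  D: 00 (length 2)
  E: 100 (length 3)
Average length = Σ p(s) × length(s) = 2.2500 bits


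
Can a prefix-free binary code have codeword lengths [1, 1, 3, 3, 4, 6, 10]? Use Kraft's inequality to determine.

Kraft inequality: Σ 2^(-l_i) ≤ 1 for prefix-free code
Calculating: 2^(-1) + 2^(-1) + 2^(-3) + 2^(-3) + 2^(-4) + 2^(-6) + 2^(-10)
= 0.5 + 0.5 + 0.125 + 0.125 + 0.0625 + 0.015625 + 0.0009765625
= 1.3291
Since 1.3291 > 1, prefix-free code does not exist


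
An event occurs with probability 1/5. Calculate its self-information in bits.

Information content I(x) = -log₂(p(x))
I = -log₂(1/5) = -log₂(0.2000)
I = 2.3219 bits


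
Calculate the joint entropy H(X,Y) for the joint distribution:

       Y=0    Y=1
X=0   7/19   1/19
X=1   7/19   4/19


H(X,Y) = -Σ p(x,y) log₂ p(x,y)
  p(0,0)=7/19: -0.3684 × log₂(0.3684) = 0.5307
  p(0,1)=1/19: -0.0526 × log₂(0.0526) = 0.2236
  p(1,0)=7/19: -0.3684 × log₂(0.3684) = 0.5307
  p(1,1)=4/19: -0.2105 × log₂(0.2105) = 0.4732
H(X,Y) = 1.7583 bits


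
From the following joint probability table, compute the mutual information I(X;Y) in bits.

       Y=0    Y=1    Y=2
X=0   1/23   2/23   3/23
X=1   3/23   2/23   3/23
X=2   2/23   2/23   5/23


H(X) = 1.5653, H(Y) = 1.5204, H(X,Y) = 3.0508
I(X;Y) = H(X) + H(Y) - H(X,Y) = 0.0349 bits


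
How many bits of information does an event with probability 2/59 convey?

Information content I(x) = -log₂(p(x))
I = -log₂(2/59) = -log₂(0.0339)
I = 4.8826 bits


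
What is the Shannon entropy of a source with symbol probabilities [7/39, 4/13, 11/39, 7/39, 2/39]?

H(X) = -Σ p(x) log₂ p(x)
  -7/39 × log₂(7/39) = 0.4448
  -4/13 × log₂(4/13) = 0.5232
  -11/39 × log₂(11/39) = 0.5150
  -7/39 × log₂(7/39) = 0.4448
  -2/39 × log₂(2/39) = 0.2198
H(X) = 2.1475 bits


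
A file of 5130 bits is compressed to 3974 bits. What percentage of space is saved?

Space savings = (1 - Compressed/Original) × 100%
= (1 - 3974/5130) × 100%
= 22.53%


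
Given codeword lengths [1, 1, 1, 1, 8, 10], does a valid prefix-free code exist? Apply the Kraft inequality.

Kraft inequality: Σ 2^(-l_i) ≤ 1 for prefix-free code
Calculating: 2^(-1) + 2^(-1) + 2^(-1) + 2^(-1) + 2^(-8) + 2^(-10)
= 0.5 + 0.5 + 0.5 + 0.5 + 0.00390625 + 0.0009765625
= 2.0049
Since 2.0049 > 1, prefix-free code does not exist


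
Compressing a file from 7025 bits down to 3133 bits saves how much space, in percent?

Space savings = (1 - Compressed/Original) × 100%
= (1 - 3133/7025) × 100%
= 55.40%


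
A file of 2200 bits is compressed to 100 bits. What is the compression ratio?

Compression ratio = Original / Compressed
= 2200 / 100 = 22.00:1


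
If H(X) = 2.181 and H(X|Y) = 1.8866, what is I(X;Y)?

I(X;Y) = H(X) - H(X|Y)
I(X;Y) = 2.181 - 1.8866 = 0.2944 bits


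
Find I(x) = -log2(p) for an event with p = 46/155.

Information content I(x) = -log₂(p(x))
I = -log₂(46/155) = -log₂(0.2968)
I = 1.7526 bits


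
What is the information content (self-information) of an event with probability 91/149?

Information content I(x) = -log₂(p(x))
I = -log₂(91/149) = -log₂(0.6107)
I = 0.7114 bits


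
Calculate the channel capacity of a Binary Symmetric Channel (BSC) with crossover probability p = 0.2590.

For BSC with error probability p:
C = 1 - H(p) where H(p) is binary entropy
H(0.2590) = -0.2590 × log₂(0.2590) - 0.7410 × log₂(0.7410)
H(p) = 0.8252
C = 1 - 0.8252 = 0.1748 bits/use


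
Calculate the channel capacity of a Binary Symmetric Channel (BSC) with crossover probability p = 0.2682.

For BSC with error probability p:
C = 1 - H(p) where H(p) is binary entropy
H(0.2682) = -0.2682 × log₂(0.2682) - 0.7318 × log₂(0.7318)
H(p) = 0.8389
C = 1 - 0.8389 = 0.1611 bits/use


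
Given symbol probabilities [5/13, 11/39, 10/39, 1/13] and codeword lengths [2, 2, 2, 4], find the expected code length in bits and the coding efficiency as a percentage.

Average length L = Σ p_i × l_i = 2.1538 bits
Entropy H = 1.8333 bits
Efficiency η = H/L × 100% = 85.12%


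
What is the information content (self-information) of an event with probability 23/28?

Information content I(x) = -log₂(p(x))
I = -log₂(23/28) = -log₂(0.8214)
I = 0.2838 bits


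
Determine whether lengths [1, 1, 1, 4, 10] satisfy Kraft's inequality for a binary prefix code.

Kraft inequality: Σ 2^(-l_i) ≤ 1 for prefix-free code
Calculating: 2^(-1) + 2^(-1) + 2^(-1) + 2^(-4) + 2^(-10)
= 0.5 + 0.5 + 0.5 + 0.0625 + 0.0009765625
= 1.5635
Since 1.5635 > 1, prefix-free code does not exist


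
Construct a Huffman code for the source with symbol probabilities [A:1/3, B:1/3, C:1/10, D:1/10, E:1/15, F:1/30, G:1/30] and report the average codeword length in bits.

Huffman tree construction:
Combine smallest probabilities repeatedly
Resulting codes:
  A: 10 (length 2)
  B: 11 (length 2)
  C: 010 (length 3)
  D: 011 (length 3)
  E: 000 (length 3)
  F: 0010 (length 4)
  G: 0011 (length 4)
Average length = Σ p(s) × length(s) = 2.4000 bits


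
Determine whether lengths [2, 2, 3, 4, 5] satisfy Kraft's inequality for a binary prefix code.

Kraft inequality: Σ 2^(-l_i) ≤ 1 for prefix-free code
Calculating: 2^(-2) + 2^(-2) + 2^(-3) + 2^(-4) + 2^(-5)
= 0.25 + 0.25 + 0.125 + 0.0625 + 0.03125
= 0.7188
Since 0.7188 ≤ 1, prefix-free code exists


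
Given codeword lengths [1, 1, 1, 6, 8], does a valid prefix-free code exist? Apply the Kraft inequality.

Kraft inequality: Σ 2^(-l_i) ≤ 1 for prefix-free code
Calculating: 2^(-1) + 2^(-1) + 2^(-1) + 2^(-6) + 2^(-8)
= 0.5 + 0.5 + 0.5 + 0.015625 + 0.00390625
= 1.5195
Since 1.5195 > 1, prefix-free code does not exist


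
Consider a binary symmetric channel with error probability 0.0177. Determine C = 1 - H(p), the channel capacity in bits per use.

For BSC with error probability p:
C = 1 - H(p) where H(p) is binary entropy
H(0.0177) = -0.0177 × log₂(0.0177) - 0.9823 × log₂(0.9823)
H(p) = 0.1283
C = 1 - 0.1283 = 0.8717 bits/use


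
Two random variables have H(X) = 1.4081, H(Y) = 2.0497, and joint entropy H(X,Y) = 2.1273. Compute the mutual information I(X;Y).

I(X;Y) = H(X) + H(Y) - H(X,Y)
I(X;Y) = 1.4081 + 2.0497 - 2.1273 = 1.3305 bits


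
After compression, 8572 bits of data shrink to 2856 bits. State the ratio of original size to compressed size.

Compression ratio = Original / Compressed
= 8572 / 2856 = 3.00:1


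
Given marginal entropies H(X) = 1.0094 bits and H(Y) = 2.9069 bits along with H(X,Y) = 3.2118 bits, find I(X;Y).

I(X;Y) = H(X) + H(Y) - H(X,Y)
I(X;Y) = 1.0094 + 2.9069 - 3.2118 = 0.7045 bits


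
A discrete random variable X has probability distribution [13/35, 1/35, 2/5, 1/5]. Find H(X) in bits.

H(X) = -Σ p(x) log₂ p(x)
  -13/35 × log₂(13/35) = 0.5307
  -1/35 × log₂(1/35) = 0.1466
  -2/5 × log₂(2/5) = 0.5288
  -1/5 × log₂(1/5) = 0.4644
H(X) = 1.6704 bits


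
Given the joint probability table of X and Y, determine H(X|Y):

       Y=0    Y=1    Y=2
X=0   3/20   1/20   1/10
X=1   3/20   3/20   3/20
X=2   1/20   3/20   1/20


H(X|Y) = Σ_y p(y) H(X|Y=y)
  p(Y=0) = 7/20, H(X|Y=0) = 1.4488
  p(Y=1) = 7/20, H(X|Y=1) = 1.4488
  p(Y=2) = 3/10, H(X|Y=2) = 1.4591
H(X|Y) = 0.3500×1.4488 + 0.3500×1.4488 + 0.3000×1.4591 = 1.4519 bits


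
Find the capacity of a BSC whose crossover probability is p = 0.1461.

For BSC with error probability p:
C = 1 - H(p) where H(p) is binary entropy
H(0.1461) = -0.1461 × log₂(0.1461) - 0.8539 × log₂(0.8539)
H(p) = 0.6000
C = 1 - 0.6000 = 0.4000 bits/use


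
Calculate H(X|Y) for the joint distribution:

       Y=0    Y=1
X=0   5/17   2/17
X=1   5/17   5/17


H(X|Y) = Σ_y p(y) H(X|Y=y)
  p(Y=0) = 10/17, H(X|Y=0) = 1.0000
  p(Y=1) = 7/17, H(X|Y=1) = 0.8631
H(X|Y) = 0.5882×1.0000 + 0.4118×0.8631 = 0.9436 bits


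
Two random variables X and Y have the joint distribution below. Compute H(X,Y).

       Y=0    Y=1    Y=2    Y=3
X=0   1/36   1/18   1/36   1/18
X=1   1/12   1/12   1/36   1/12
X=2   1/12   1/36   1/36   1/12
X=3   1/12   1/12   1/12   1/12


H(X,Y) = -Σ p(x,y) log₂ p(x,y)
  p(0,0)=1/36: -0.0278 × log₂(0.0278) = 0.1436
  p(0,1)=1/18: -0.0556 × log₂(0.0556) = 0.2317
  p(0,2)=1/36: -0.0278 × log₂(0.0278) = 0.1436
  p(0,3)=1/18: -0.0556 × log₂(0.0556) = 0.2317
  p(1,0)=1/12: -0.0833 × log₂(0.0833) = 0.2987
  p(1,1)=1/12: -0.0833 × log₂(0.0833) = 0.2987
  p(1,2)=1/36: -0.0278 × log₂(0.0278) = 0.1436
  p(1,3)=1/12: -0.0833 × log₂(0.0833) = 0.2987
  p(2,0)=1/12: -0.0833 × log₂(0.0833) = 0.2987
  p(2,1)=1/36: -0.0278 × log₂(0.0278) = 0.1436
  p(2,2)=1/36: -0.0278 × log₂(0.0278) = 0.1436
  p(2,3)=1/12: -0.0833 × log₂(0.0833) = 0.2987
  p(3,0)=1/12: -0.0833 × log₂(0.0833) = 0.2987
  p(3,1)=1/12: -0.0833 × log₂(0.0833) = 0.2987
  p(3,2)=1/12: -0.0833 × log₂(0.0833) = 0.2987
  p(3,3)=1/12: -0.0833 × log₂(0.0833) = 0.2987
H(X,Y) = 3.8701 bits


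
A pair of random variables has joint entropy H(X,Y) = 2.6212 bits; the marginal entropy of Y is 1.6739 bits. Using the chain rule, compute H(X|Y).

Chain rule: H(X,Y) = H(X|Y) + H(Y)
H(X|Y) = H(X,Y) - H(Y) = 2.6212 - 1.6739 = 0.9473 bits


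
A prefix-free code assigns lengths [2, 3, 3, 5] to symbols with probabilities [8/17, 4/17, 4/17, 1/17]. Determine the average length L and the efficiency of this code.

Average length L = Σ p_i × l_i = 2.6471 bits
Entropy H = 1.7345 bits
Efficiency η = H/L × 100% = 65.53%


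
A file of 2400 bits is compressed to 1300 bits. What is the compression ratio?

Compression ratio = Original / Compressed
= 2400 / 1300 = 1.85:1


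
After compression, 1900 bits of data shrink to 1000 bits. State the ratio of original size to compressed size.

Compression ratio = Original / Compressed
= 1900 / 1000 = 1.90:1


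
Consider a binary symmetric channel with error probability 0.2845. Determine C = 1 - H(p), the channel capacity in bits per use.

For BSC with error probability p:
C = 1 - H(p) where H(p) is binary entropy
H(0.2845) = -0.2845 × log₂(0.2845) - 0.7155 × log₂(0.7155)
H(p) = 0.8615
C = 1 - 0.8615 = 0.1385 bits/use


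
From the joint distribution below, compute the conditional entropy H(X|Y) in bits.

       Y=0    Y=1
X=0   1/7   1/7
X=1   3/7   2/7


H(X|Y) = Σ_y p(y) H(X|Y=y)
  p(Y=0) = 4/7, H(X|Y=0) = 0.8113
  p(Y=1) = 3/7, H(X|Y=1) = 0.9183
H(X|Y) = 0.5714×0.8113 + 0.4286×0.9183 = 0.8571 bits


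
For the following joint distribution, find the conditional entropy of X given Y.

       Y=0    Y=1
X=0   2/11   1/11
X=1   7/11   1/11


H(X|Y) = Σ_y p(y) H(X|Y=y)
  p(Y=0) = 9/11, H(X|Y=0) = 0.7642
  p(Y=1) = 2/11, H(X|Y=1) = 1.0000
H(X|Y) = 0.8182×0.7642 + 0.1818×1.0000 = 0.8071 bits


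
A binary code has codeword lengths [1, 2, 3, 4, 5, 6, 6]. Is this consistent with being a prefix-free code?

Kraft inequality: Σ 2^(-l_i) ≤ 1 for prefix-free code
Calculating: 2^(-1) + 2^(-2) + 2^(-3) + 2^(-4) + 2^(-5) + 2^(-6) + 2^(-6)
= 0.5 + 0.25 + 0.125 + 0.0625 + 0.03125 + 0.015625 + 0.015625
= 1.0000
Since 1.0000 ≤ 1, prefix-free code exists


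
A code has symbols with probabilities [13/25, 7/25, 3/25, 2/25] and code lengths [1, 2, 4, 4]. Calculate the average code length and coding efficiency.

Average length L = Σ p_i × l_i = 1.8800 bits
Entropy H = 1.6634 bits
Efficiency η = H/L × 100% = 88.48%


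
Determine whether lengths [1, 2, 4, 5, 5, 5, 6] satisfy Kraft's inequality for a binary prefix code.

Kraft inequality: Σ 2^(-l_i) ≤ 1 for prefix-free code
Calculating: 2^(-1) + 2^(-2) + 2^(-4) + 2^(-5) + 2^(-5) + 2^(-5) + 2^(-6)
= 0.5 + 0.25 + 0.0625 + 0.03125 + 0.03125 + 0.03125 + 0.015625
= 0.9219
Since 0.9219 ≤ 1, prefix-free code exists


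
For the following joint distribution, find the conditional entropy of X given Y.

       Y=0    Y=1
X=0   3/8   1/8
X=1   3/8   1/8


H(X|Y) = Σ_y p(y) H(X|Y=y)
  p(Y=0) = 3/4, H(X|Y=0) = 1.0000
  p(Y=1) = 1/4, H(X|Y=1) = 1.0000
H(X|Y) = 0.7500×1.0000 + 0.2500×1.0000 = 1.0000 bits


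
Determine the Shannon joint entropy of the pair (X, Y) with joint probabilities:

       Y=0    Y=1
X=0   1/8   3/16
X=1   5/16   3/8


H(X,Y) = -Σ p(x,y) log₂ p(x,y)
  p(0,0)=1/8: -0.1250 × log₂(0.1250) = 0.3750
  p(0,1)=3/16: -0.1875 × log₂(0.1875) = 0.4528
  p(1,0)=5/16: -0.3125 × log₂(0.3125) = 0.5244
  p(1,1)=3/8: -0.3750 × log₂(0.3750) = 0.5306
H(X,Y) = 1.8829 bits


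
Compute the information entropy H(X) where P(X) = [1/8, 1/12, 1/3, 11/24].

H(X) = -Σ p(x) log₂ p(x)
  -1/8 × log₂(1/8) = 0.3750
  -1/12 × log₂(1/12) = 0.2987
  -1/3 × log₂(1/3) = 0.5283
  -11/24 × log₂(11/24) = 0.5159
H(X) = 1.7179 bits


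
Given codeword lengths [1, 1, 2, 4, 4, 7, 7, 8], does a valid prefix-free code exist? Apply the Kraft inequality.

Kraft inequality: Σ 2^(-l_i) ≤ 1 for prefix-free code
Calculating: 2^(-1) + 2^(-1) + 2^(-2) + 2^(-4) + 2^(-4) + 2^(-7) + 2^(-7) + 2^(-8)
= 0.5 + 0.5 + 0.25 + 0.0625 + 0.0625 + 0.0078125 + 0.0078125 + 0.00390625
= 1.3945
Since 1.3945 > 1, prefix-free code does not exist


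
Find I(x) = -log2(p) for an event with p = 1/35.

Information content I(x) = -log₂(p(x))
I = -log₂(1/35) = -log₂(0.0286)
I = 5.1293 bits


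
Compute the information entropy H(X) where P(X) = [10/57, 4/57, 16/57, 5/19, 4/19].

H(X) = -Σ p(x) log₂ p(x)
  -10/57 × log₂(10/57) = 0.4405
  -4/57 × log₂(4/57) = 0.2690
  -16/57 × log₂(16/57) = 0.5145
  -5/19 × log₂(5/19) = 0.5068
  -4/19 × log₂(4/19) = 0.4732
H(X) = 2.2041 bits


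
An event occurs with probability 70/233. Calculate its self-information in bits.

Information content I(x) = -log₂(p(x))
I = -log₂(70/233) = -log₂(0.3004)
I = 1.7349 bits


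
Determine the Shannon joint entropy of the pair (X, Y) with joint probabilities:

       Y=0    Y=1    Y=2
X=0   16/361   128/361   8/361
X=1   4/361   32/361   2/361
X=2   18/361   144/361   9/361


H(X,Y) = -Σ p(x,y) log₂ p(x,y)
  p(0,0)=16/361: -0.0443 × log₂(0.0443) = 0.1993
  p(0,1)=128/361: -0.3546 × log₂(0.3546) = 0.5304
  p(0,2)=8/361: -0.0222 × log₂(0.0222) = 0.1218
  p(1,0)=4/361: -0.0111 × log₂(0.0111) = 0.0720
  p(1,1)=32/361: -0.0886 × log₂(0.0886) = 0.3099
  p(1,2)=2/361: -0.0055 × log₂(0.0055) = 0.0415
  p(2,0)=18/361: -0.0499 × log₂(0.0499) = 0.2157
  p(2,1)=144/361: -0.3989 × log₂(0.3989) = 0.5289
  p(2,2)=9/361: -0.0249 × log₂(0.0249) = 0.1328
H(X,Y) = 2.1522 bits


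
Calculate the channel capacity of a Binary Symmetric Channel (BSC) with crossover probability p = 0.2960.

For BSC with error probability p:
C = 1 - H(p) where H(p) is binary entropy
H(0.2960) = -0.2960 × log₂(0.2960) - 0.7040 × log₂(0.7040)
H(p) = 0.8763
C = 1 - 0.8763 = 0.1237 bits/use


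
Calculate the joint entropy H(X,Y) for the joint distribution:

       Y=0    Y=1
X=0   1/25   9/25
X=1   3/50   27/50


H(X,Y) = -Σ p(x,y) log₂ p(x,y)
  p(0,0)=1/25: -0.0400 × log₂(0.0400) = 0.1858
  p(0,1)=9/25: -0.3600 × log₂(0.3600) = 0.5306
  p(1,0)=3/50: -0.0600 × log₂(0.0600) = 0.2435
  p(1,1)=27/50: -0.5400 × log₂(0.5400) = 0.4800
H(X,Y) = 1.4399 bits


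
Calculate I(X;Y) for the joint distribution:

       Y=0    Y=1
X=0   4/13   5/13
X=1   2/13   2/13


H(X) = 0.8905, H(Y) = 0.9957, H(X,Y) = 1.8843
I(X;Y) = H(X) + H(Y) - H(X,Y) = 0.0019 bits


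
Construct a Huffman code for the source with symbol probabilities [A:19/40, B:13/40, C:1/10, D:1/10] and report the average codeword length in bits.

Huffman tree construction:
Combine smallest probabilities repeatedly
Resulting codes:
  A: 0 (length 1)
  B: 11 (length 2)
  C: 100 (length 3)
  D: 101 (length 3)
Average length = Σ p(s) × length(s) = 1.7250 bits


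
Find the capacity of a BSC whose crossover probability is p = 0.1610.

For BSC with error probability p:
C = 1 - H(p) where H(p) is binary entropy
H(0.1610) = -0.1610 × log₂(0.1610) - 0.8390 × log₂(0.8390)
H(p) = 0.6367
C = 1 - 0.6367 = 0.3633 bits/use
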